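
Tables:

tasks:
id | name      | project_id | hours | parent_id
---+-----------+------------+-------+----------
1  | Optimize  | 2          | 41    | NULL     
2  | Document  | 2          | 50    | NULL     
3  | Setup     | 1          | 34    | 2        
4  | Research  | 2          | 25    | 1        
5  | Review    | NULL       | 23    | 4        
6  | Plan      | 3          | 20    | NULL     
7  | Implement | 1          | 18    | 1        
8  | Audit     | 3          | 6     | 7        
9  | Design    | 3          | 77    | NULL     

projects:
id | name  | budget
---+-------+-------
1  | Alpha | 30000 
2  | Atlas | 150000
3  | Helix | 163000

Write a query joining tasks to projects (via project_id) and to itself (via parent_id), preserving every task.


Two LEFT JOINs from the same base table tasks: one to projects via project_id, one to tasks itself via parent_id. Both are LEFT so every task is preserved.
Match against projects:
  - task 1 (Optimize): project_id=2 -> matches Atlas
  - task 2 (Document): project_id=2 -> matches Atlas
  - task 3 (Setup): project_id=1 -> matches Alpha
  - task 4 (Research): project_id=2 -> matches Atlas
  - task 5 (Review): project_id=NULL, no match -> kept with NULL
  - task 6 (Plan): project_id=3 -> matches Helix
  - task 7 (Implement): project_id=1 -> matches Alpha
  - task 8 (Audit): project_id=3 -> matches Helix
  - task 9 (Design): project_id=3 -> matches Helix
Match against tasks (self):
  - task 1 (Optimize): parent_id=NULL -> NULL
  - task 2 (Document): parent_id=NULL -> NULL
  - task 3 (Setup): parent_id=2 -> Document
  - task 4 (Research): parent_id=1 -> Optimize
  - task 5 (Review): parent_id=4 -> Research
  - task 6 (Plan): parent_id=NULL -> NULL
  - task 7 (Implement): parent_id=1 -> Optimize
  - task 8 (Audit): parent_id=7 -> Implement
  - task 9 (Design): parent_id=NULL -> NULL

SQL:
SELECT a.name, b.name AS project, c.name AS parent
FROM tasks a
LEFT JOIN projects b ON a.project_id = b.id
LEFT JOIN tasks c ON a.parent_id = c.id

Result:
name      | project | parent   
----------+---------+----------
Optimize  | Atlas   | NULL     
Document  | Atlas   | NULL     
Setup     | Alpha   | Document 
Research  | Atlas   | Optimize 
Review    | NULL    | Research 
Plan      | Helix   | NULL     
Implement | Alpha   | Optimize 
Audit     | Helix   | Implement
Design    | Helix   | NULL     


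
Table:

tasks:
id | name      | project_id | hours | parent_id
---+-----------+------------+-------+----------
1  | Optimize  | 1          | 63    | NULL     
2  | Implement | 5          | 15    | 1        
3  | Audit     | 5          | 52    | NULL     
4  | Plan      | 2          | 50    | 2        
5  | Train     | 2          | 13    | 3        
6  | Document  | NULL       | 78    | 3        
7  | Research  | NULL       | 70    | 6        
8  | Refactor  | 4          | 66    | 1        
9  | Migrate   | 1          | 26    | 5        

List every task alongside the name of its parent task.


This is a self-join: tasks is joined to a second copy of itself, matching each row's parent_id to another row's id. Use LEFT JOIN so rows with parent_id=NULL are kept.
  - task 1 (Optimize): parent_id=NULL -> NULL
  - task 2 (Implement): parent_id=1 -> Optimize
  - task 3 (Audit): parent_id=NULL -> NULL
  - task 4 (Plan): parent_id=2 -> Implement
  - task 5 (Train): parent_id=3 -> Audit
  - task 6 (Document): parent_id=3 -> Audit
  - task 7 (Research): parent_id=6 -> Document
  - task 8 (Refactor): parent_id=1 -> Optimize
  - task 9 (Migrate): parent_id=5 -> Train

SQL:
SELECT a.name AS item, b.name AS parent
FROM tasks a
LEFT JOIN tasks b ON a.parent_id = b.id

Result:
item      | parent   
----------+----------
Optimize  | NULL     
Implement | Optimize 
Audit     | NULL     
Plan      | Implement
Train     | Audit    
Document  | Audit    
Research  | Document 
Refactor  | Optimize 
Migrate   | Train    


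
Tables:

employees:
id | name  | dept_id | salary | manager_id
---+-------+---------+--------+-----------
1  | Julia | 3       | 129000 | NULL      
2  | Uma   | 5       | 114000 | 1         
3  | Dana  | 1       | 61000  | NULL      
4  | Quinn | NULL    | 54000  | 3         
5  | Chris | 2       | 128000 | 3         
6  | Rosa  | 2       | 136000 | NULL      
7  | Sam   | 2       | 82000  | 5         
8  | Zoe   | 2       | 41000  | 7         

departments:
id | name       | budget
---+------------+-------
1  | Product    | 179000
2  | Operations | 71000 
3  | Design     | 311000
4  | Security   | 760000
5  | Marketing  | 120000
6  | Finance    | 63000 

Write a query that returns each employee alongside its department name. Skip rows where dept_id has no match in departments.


INNER JOIN keeps only employees rows whose dept_id matches an id in departments. Walk through each employee:
  - employee 1 (Julia): dept_id=3 -> matches Design
  - employee 2 (Uma): dept_id=5 -> matches Marketing
  - employee 3 (Dana): dept_id=1 -> matches Product
  - employee 4 (Quinn): dept_id=NULL, no match -> dropped
  - employee 5 (Chris): dept_id=2 -> matches Operations
  - employee 6 (Rosa): dept_id=2 -> matches Operations
  - employee 7 (Sam): dept_id=2 -> matches Operations
  - employee 8 (Zoe): dept_id=2 -> matches Operations
So 1 of 8 rows is dropped.

SQL:
SELECT a.name, b.name AS department
FROM employees a
INNER JOIN departments b ON a.dept_id = b.id

Result:
name  | department
------+-----------
Julia | Design    
Uma   | Marketing 
Dana  | Product   
Chris | Operations
Rosa  | Operations
Sam   | Operations
Zoe   | Operations


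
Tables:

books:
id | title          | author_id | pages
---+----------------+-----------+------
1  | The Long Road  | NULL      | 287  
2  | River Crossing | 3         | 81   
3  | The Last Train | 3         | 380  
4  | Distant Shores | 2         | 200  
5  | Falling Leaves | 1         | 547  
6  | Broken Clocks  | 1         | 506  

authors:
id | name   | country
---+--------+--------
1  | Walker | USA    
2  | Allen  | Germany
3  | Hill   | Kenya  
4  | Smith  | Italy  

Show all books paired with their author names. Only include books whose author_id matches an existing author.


INNER JOIN keeps only books rows whose author_id matches an id in authors. Walk through each book:
  - book 1 (The Long Road): author_id=NULL, no match -> dropped
  - book 2 (River Crossing): author_id=3 -> matches Hill
  - book 3 (The Last Train): author_id=3 -> matches Hill
  - book 4 (Distant Shores): author_id=2 -> matches Allen
  - book 5 (Falling Leaves): author_id=1 -> matches Walker
  - book 6 (Broken Clocks): author_id=1 -> matches Walker
So 1 of 6 rows is dropped.

SQL:
SELECT a.title, b.name AS author
FROM books a
INNER JOIN authors b ON a.author_id = b.id

Result:
title          | author
---------------+-------
River Crossing | Hill  
The Last Train | Hill  
Distant Shores | Allen 
Falling Leaves | Walker
Broken Clocks  | Walker


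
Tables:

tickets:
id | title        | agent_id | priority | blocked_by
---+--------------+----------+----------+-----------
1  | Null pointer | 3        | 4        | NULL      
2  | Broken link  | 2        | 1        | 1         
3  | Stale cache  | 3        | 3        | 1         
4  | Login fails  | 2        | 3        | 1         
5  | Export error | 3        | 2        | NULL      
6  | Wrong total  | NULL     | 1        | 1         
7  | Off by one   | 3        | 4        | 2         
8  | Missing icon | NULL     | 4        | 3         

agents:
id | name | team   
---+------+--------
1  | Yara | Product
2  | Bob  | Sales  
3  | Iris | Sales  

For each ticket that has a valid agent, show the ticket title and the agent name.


INNER JOIN keeps only tickets rows whose agent_id matches an id in agents. Walk through each ticket:
  - ticket 1 (Null pointer): agent_id=3 -> matches Iris
  - ticket 2 (Broken link): agent_id=2 -> matches Bob
  - ticket 3 (Stale cache): agent_id=3 -> matches Iris
  - ticket 4 (Login fails): agent_id=2 -> matches Bob
  - ticket 5 (Export error): agent_id=3 -> matches Iris
  - ticket 6 (Wrong total): agent_id=NULL, no match -> dropped
  - ticket 7 (Off by one): agent_id=3 -> matches Iris
  - ticket 8 (Missing icon): agent_id=NULL, no match -> dropped
So 2 of 8 rows are dropped.

SQL:
SELECT a.title, b.name AS agent
FROM tickets a
INNER JOIN agents b ON a.agent_id = b.id

Result:
title        | agent
-------------+------
Null pointer | Iris 
Broken link  | Bob  
Stale cache  | Iris 
Login fails  | Bob  
Export error | Iris 
Off by one   | Iris 


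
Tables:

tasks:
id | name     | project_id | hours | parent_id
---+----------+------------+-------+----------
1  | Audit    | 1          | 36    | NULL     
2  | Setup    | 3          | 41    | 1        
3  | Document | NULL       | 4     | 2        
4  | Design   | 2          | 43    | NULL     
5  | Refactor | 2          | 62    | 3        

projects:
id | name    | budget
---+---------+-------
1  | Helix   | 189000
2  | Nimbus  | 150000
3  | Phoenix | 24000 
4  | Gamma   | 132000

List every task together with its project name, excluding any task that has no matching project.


INNER JOIN keeps only tasks rows whose project_id matches an id in projects. Walk through each task:
  - task 1 (Audit): project_id=1 -> matches Helix
  - task 2 (Setup): project_id=3 -> matches Phoenix
  - task 3 (Document): project_id=NULL, no match -> dropped
  - task 4 (Design): project_id=2 -> matches Nimbus
  - task 5 (Refactor): project_id=2 -> matches Nimbus
So 1 of 5 rows is dropped.

SQL:
SELECT a.name, b.name AS project
FROM tasks a
INNER JOIN projects b ON a.project_id = b.id

Result:
name     | project
---------+--------
Audit    | Helix  
Setup    | Phoenix
Design   | Nimbus 
Refactor | Nimbus 


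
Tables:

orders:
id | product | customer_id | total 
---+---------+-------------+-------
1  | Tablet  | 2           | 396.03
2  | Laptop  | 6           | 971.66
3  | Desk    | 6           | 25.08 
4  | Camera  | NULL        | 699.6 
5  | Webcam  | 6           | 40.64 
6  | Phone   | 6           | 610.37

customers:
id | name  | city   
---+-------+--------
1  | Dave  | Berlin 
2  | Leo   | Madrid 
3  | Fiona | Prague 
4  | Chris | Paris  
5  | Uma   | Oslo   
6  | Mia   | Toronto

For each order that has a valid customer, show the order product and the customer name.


INNER JOIN keeps only orders rows whose customer_id matches an id in customers. Walk through each order:
  - order 1 (Tablet): customer_id=2 -> matches Leo
  - order 2 (Laptop): customer_id=6 -> matches Mia
  - order 3 (Desk): customer_id=6 -> matches Mia
  - order 4 (Camera): customer_id=NULL, no match -> dropped
  - order 5 (Webcam): customer_id=6 -> matches Mia
  - order 6 (Phone): customer_id=6 -> matches Mia
So 1 of 6 rows is dropped.

SQL:
SELECT a.product, b.name AS customer
FROM orders a
INNER JOIN customers b ON a.customer_id = b.id

Result:
product | customer
--------+---------
Tablet  | Leo     
Laptop  | Mia     
Desk    | Mia     
Webcam  | Mia     
Phone   | Mia     


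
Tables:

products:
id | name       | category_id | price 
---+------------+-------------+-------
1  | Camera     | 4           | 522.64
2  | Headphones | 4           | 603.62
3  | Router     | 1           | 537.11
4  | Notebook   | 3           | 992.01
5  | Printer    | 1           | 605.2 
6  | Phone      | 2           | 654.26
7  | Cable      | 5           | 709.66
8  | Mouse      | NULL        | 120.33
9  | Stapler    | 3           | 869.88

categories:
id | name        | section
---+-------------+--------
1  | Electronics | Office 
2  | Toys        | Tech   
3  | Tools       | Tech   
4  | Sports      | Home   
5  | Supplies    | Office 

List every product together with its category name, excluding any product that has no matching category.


INNER JOIN keeps only products rows whose category_id matches an id in categories. Walk through each product:
  - product 1 (Camera): category_id=4 -> matches Sports
  - product 2 (Headphones): category_id=4 -> matches Sports
  - product 3 (Router): category_id=1 -> matches Electronics
  - product 4 (Notebook): category_id=3 -> matches Tools
  - product 5 (Printer): category_id=1 -> matches Electronics
  - product 6 (Phone): category_id=2 -> matches Toys
  - product 7 (Cable): category_id=5 -> matches Supplies
  - product 8 (Mouse): category_id=NULL, no match -> dropped
  - product 9 (Stapler): category_id=3 -> matches Tools
So 1 of 9 rows is dropped.

SQL:
SELECT a.name, b.name AS category
FROM products a
INNER JOIN categories b ON a.category_id = b.id

Result:
name       | category   
-----------+------------
Camera     | Sports     
Headphones | Sports     
Router     | Electronics
Notebook   | Tools      
Printer    | Electronics
Phone      | Toys       
Cable      | Supplies   
Stapler    | Tools      


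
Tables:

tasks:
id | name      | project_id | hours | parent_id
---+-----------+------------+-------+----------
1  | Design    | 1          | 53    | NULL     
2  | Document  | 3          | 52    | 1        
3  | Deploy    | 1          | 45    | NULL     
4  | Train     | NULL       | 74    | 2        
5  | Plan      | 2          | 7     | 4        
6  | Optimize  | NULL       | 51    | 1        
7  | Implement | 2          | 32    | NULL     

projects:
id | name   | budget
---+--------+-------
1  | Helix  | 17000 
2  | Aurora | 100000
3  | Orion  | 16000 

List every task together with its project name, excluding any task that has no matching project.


INNER JOIN keeps only tasks rows whose project_id matches an id in projects. Walk through each task:
  - task 1 (Design): project_id=1 -> matches Helix
  - task 2 (Document): project_id=3 -> matches Orion
  - task 3 (Deploy): project_id=1 -> matches Helix
  - task 4 (Train): project_id=NULL, no match -> dropped
  - task 5 (Plan): project_id=2 -> matches Aurora
  - task 6 (Optimize): project_id=NULL, no match -> dropped
  - task 7 (Implement): project_id=2 -> matches Aurora
So 2 of 7 rows are dropped.

SQL:
SELECT a.name, b.name AS project
FROM tasks a
INNER JOIN projects b ON a.project_id = b.id

Result:
name      | project
----------+--------
Design    | Helix  
Document  | Orion  
Deploy    | Helix  
Plan      | Aurora 
Implement | Aurora 


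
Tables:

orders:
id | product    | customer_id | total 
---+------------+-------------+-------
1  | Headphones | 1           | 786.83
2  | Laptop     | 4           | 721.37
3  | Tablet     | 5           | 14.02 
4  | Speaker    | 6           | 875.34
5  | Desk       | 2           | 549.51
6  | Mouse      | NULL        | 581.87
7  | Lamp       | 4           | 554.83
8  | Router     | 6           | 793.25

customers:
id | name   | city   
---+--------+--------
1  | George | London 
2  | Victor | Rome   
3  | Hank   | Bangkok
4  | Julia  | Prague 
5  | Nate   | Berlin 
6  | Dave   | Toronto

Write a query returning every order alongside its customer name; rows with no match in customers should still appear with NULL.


LEFT JOIN keeps every row from orders (the left table); where customer_id has no match in customers, the customer columns become NULL. Walk through each order:
  - order 1 (Headphones): customer_id=1 -> matches George
  - order 2 (Laptop): customer_id=4 -> matches Julia
  - order 3 (Tablet): customer_id=5 -> matches Nate
  - order 4 (Speaker): customer_id=6 -> matches Dave
  - order 5 (Desk): customer_id=2 -> matches Victor
  - order 6 (Mouse): customer_id=NULL, no match -> kept with NULL
  - order 7 (Lamp): customer_id=4 -> matches Julia
  - order 8 (Router): customer_id=6 -> matches Dave
All 8 rows appear; 1 has NULL customer.

SQL:
SELECT a.product, b.name AS customer
FROM orders a
LEFT JOIN customers b ON a.customer_id = b.id

Result:
product    | customer
-----------+---------
Headphones | George  
Laptop     | Julia   
Tablet     | Nate    
Speaker    | Dave    
Desk       | Victor  
Mouse      | NULL    
Lamp       | Julia   
Router     | Dave    


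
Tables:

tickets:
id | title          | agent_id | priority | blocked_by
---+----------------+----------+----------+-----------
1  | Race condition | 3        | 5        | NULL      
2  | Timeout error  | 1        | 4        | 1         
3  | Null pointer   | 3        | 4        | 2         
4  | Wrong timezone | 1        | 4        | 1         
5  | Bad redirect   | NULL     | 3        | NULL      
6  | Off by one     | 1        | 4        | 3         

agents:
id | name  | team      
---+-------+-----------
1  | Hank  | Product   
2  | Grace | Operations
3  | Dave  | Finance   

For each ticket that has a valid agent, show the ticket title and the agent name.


INNER JOIN keeps only tickets rows whose agent_id matches an id in agents. Walk through each ticket:
  - ticket 1 (Race condition): agent_id=3 -> matches Dave
  - ticket 2 (Timeout error): agent_id=1 -> matches Hank
  - ticket 3 (Null pointer): agent_id=3 -> matches Dave
  - ticket 4 (Wrong timezone): agent_id=1 -> matches Hank
  - ticket 5 (Bad redirect): agent_id=NULL, no match -> dropped
  - ticket 6 (Off by one): agent_id=1 -> matches Hank
So 1 of 6 rows is dropped.

SQL:
SELECT a.title, b.name AS agent
FROM tickets a
INNER JOIN agents b ON a.agent_id = b.id

Result:
title          | agent
---------------+------
Race condition | Dave 
Timeout error  | Hank 
Null pointer   | Dave 
Wrong timezone | Hank 
Off by one     | Hank 


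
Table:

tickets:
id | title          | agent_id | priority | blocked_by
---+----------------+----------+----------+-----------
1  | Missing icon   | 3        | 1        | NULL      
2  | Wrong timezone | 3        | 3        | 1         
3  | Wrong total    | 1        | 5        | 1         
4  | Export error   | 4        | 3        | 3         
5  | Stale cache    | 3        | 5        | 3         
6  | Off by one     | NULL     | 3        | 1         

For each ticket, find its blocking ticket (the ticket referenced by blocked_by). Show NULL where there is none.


This is a self-join: tickets is joined to a second copy of itself, matching each row's blocked_by to another row's id. Use LEFT JOIN so rows with blocked_by=NULL are kept.
  - ticket 1 (Missing icon): blocked_by=NULL -> NULL
  - ticket 2 (Wrong timezone): blocked_by=1 -> Missing icon
  - ticket 3 (Wrong total): blocked_by=1 -> Missing icon
  - ticket 4 (Export error): blocked_by=3 -> Wrong total
  - ticket 5 (Stale cache): blocked_by=3 -> Wrong total
  - ticket 6 (Off by one): blocked_by=1 -> Missing icon

SQL:
SELECT a.title AS item, b.title AS blocked_by
FROM tickets a
LEFT JOIN tickets b ON a.blocked_by = b.id

Result:
item           | blocked_by  
---------------+-------------
Missing icon   | NULL        
Wrong timezone | Missing icon
Wrong total    | Missing icon
Export error   | Wrong total 
Stale cache    | Wrong total 
Off by one     | Missing icon


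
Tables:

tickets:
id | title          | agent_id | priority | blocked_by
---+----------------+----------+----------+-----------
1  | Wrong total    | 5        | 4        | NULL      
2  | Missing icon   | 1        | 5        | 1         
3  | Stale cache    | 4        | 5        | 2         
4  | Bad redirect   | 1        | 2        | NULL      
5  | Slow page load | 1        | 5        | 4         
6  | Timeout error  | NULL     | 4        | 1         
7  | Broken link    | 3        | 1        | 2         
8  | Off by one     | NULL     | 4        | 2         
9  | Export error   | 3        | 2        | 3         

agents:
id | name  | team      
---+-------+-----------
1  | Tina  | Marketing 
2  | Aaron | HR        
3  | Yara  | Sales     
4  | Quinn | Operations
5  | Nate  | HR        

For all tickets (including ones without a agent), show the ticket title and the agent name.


LEFT JOIN keeps every row from tickets (the left table); where agent_id has no match in agents, the agent columns become NULL. Walk through each ticket:
  - ticket 1 (Wrong total): agent_id=5 -> matches Nate
  - ticket 2 (Missing icon): agent_id=1 -> matches Tina
  - ticket 3 (Stale cache): agent_id=4 -> matches Quinn
  - ticket 4 (Bad redirect): agent_id=1 -> matches Tina
  - ticket 5 (Slow page load): agent_id=1 -> matches Tina
  - ticket 6 (Timeout error): agent_id=NULL, no match -> kept with NULL
  - ticket 7 (Broken link): agent_id=3 -> matches Yara
  - ticket 8 (Off by one): agent_id=NULL, no match -> kept with NULL
  - ticket 9 (Export error): agent_id=3 -> matches Yara
All 9 rows appear; 2 have NULL agent.

SQL:
SELECT a.title, b.name AS agent
FROM tickets a
LEFT JOIN agents b ON a.agent_id = b.id

Result:
title          | agent
---------------+------
Wrong total    | Nate 
Missing icon   | Tina 
Stale cache    | Quinn
Bad redirect   | Tina 
Slow page load | Tina 
Timeout error  | NULL 
Broken link    | Yara 
Off by one     | NULL 
Export error   | Yara 


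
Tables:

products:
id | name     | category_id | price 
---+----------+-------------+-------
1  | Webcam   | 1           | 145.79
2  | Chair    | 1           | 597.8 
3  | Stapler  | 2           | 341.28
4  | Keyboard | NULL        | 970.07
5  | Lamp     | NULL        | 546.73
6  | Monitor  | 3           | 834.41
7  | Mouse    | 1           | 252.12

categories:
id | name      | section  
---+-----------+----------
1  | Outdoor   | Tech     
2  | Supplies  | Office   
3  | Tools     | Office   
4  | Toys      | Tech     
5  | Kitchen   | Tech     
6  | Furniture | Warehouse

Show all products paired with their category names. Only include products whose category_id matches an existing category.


INNER JOIN keeps only products rows whose category_id matches an id in categories. Walk through each product:
  - product 1 (Webcam): category_id=1 -> matches Outdoor
  - product 2 (Chair): category_id=1 -> matches Outdoor
  - product 3 (Stapler): category_id=2 -> matches Supplies
  - product 4 (Keyboard): category_id=NULL, no match -> dropped
  - product 5 (Lamp): category_id=NULL, no match -> dropped
  - product 6 (Monitor): category_id=3 -> matches Tools
  - product 7 (Mouse): category_id=1 -> matches Outdoor
So 2 of 7 rows are dropped.

SQL:
SELECT a.name, b.name AS category
FROM products a
INNER JOIN categories b ON a.category_id = b.id

Result:
name    | category
--------+---------
Webcam  | Outdoor 
Chair   | Outdoor 
Stapler | Supplies
Monitor | Tools   
Mouse   | Outdoor 


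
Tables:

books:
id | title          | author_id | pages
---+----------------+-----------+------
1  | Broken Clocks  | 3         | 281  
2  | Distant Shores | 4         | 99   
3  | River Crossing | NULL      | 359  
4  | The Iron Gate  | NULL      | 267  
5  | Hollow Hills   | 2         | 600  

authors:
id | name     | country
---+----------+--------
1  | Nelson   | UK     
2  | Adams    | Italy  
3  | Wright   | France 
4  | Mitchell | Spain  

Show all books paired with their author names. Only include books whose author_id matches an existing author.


INNER JOIN keeps only books rows whose author_id matches an id in authors. Walk through each book:
  - book 1 (Broken Clocks): author_id=3 -> matches Wright
  - book 2 (Distant Shores): author_id=4 -> matches Mitchell
  - book 3 (River Crossing): author_id=NULL, no match -> dropped
  - book 4 (The Iron Gate): author_id=NULL, no match -> dropped
  - book 5 (Hollow Hills): author_id=2 -> matches Adams
So 2 of 5 rows are dropped.

SQL:
SELECT a.title, b.name AS author
FROM books a
INNER JOIN authors b ON a.author_id = b.id

Result:
title          | author  
---------------+---------
Broken Clocks  | Wright  
Distant Shores | Mitchell
Hollow Hills   | Adams   


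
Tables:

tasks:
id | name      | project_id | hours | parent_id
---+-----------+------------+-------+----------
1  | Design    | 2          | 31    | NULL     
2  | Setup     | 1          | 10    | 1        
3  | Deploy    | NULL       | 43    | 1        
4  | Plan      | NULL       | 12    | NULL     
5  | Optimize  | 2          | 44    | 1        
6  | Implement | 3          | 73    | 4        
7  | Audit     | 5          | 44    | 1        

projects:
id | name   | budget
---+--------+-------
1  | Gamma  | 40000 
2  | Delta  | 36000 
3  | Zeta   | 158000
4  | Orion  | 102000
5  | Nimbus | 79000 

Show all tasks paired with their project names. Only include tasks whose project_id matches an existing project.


INNER JOIN keeps only tasks rows whose project_id matches an id in projects. Walk through each task:
  - task 1 (Design): project_id=2 -> matches Delta
  - task 2 (Setup): project_id=1 -> matches Gamma
  - task 3 (Deploy): project_id=NULL, no match -> dropped
  - task 4 (Plan): project_id=NULL, no match -> dropped
  - task 5 (Optimize): project_id=2 -> matches Delta
  - task 6 (Implement): project_id=3 -> matches Zeta
  - task 7 (Audit): project_id=5 -> matches Nimbus
So 2 of 7 rows are dropped.

SQL:
SELECT a.name, b.name AS project
FROM tasks a
INNER JOIN projects b ON a.project_id = b.id

Result:
name      | project
----------+--------
Design    | Delta  
Setup     | Gamma  
Optimize  | Delta  
Implement | Zeta   
Audit     | Nimbus 


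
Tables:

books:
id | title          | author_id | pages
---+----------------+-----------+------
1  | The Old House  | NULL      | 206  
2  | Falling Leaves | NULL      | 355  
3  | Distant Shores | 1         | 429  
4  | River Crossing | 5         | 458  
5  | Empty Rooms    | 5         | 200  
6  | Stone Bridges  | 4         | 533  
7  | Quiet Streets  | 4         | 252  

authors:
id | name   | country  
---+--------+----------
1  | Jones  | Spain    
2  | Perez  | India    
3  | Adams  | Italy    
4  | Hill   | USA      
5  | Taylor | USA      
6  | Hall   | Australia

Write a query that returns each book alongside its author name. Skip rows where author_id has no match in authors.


INNER JOIN keeps only books rows whose author_id matches an id in authors. Walk through each book:
  - book 1 (The Old House): author_id=NULL, no match -> dropped
  - book 2 (Falling Leaves): author_id=NULL, no match -> dropped
  - book 3 (Distant Shores): author_id=1 -> matches Jones
  - book 4 (River Crossing): author_id=5 -> matches Taylor
  - book 5 (Empty Rooms): author_id=5 -> matches Taylor
  - book 6 (Stone Bridges): author_id=4 -> matches Hill
  - book 7 (Quiet Streets): author_id=4 -> matches Hill
So 2 of 7 rows are dropped.

SQL:
SELECT a.title, b.name AS author
FROM books a
INNER JOIN authors b ON a.author_id = b.id

Result:
title          | author
---------------+-------
Distant Shores | Jones 
River Crossing | Taylor
Empty Rooms    | Taylor
Stone Bridges  | Hill  
Quiet Streets  | Hill  


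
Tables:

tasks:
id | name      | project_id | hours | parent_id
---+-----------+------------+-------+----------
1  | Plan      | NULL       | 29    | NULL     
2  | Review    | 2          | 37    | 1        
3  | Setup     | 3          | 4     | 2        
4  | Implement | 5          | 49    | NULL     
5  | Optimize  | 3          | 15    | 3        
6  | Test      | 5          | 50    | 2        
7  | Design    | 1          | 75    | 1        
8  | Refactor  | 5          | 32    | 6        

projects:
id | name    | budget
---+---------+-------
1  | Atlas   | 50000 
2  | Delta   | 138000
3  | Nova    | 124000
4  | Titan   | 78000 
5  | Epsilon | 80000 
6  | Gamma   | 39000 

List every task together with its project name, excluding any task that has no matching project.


INNER JOIN keeps only tasks rows whose project_id matches an id in projects. Walk through each task:
  - task 1 (Plan): project_id=NULL, no match -> dropped
  - task 2 (Review): project_id=2 -> matches Delta
  - task 3 (Setup): project_id=3 -> matches Nova
  - task 4 (Implement): project_id=5 -> matches Epsilon
  - task 5 (Optimize): project_id=3 -> matches Nova
  - task 6 (Test): project_id=5 -> matches Epsilon
  - task 7 (Design): project_id=1 -> matches Atlas
  - task 8 (Refactor): project_id=5 -> matches Epsilon
So 1 of 8 rows is dropped.

SQL:
SELECT a.name, b.name AS project
FROM tasks a
INNER JOIN projects b ON a.project_id = b.id

Result:
name      | project
----------+--------
Review    | Delta  
Setup     | Nova   
Implement | Epsilon
Optimize  | Nova   
Test      | Epsilon
Design    | Atlas  
Refactor  | Epsilon


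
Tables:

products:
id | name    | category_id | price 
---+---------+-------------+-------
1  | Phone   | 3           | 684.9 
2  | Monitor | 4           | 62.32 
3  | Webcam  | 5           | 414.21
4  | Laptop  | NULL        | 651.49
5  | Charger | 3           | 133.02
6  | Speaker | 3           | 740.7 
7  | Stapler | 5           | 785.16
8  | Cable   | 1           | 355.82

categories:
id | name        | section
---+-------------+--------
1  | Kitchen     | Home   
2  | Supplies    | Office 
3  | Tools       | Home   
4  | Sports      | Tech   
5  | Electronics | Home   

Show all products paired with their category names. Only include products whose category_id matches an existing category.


INNER JOIN keeps only products rows whose category_id matches an id in categories. Walk through each product:
  - product 1 (Phone): category_id=3 -> matches Tools
  - product 2 (Monitor): category_id=4 -> matches Sports
  - product 3 (Webcam): category_id=5 -> matches Electronics
  - product 4 (Laptop): category_id=NULL, no match -> dropped
  - product 5 (Charger): category_id=3 -> matches Tools
  - product 6 (Speaker): category_id=3 -> matches Tools
  - product 7 (Stapler): category_id=5 -> matches Electronics
  - product 8 (Cable): category_id=1 -> matches Kitchen
So 1 of 8 rows is dropped.

SQL:
SELECT a.name, b.name AS category
FROM products a
INNER JOIN categories b ON a.category_id = b.id

Result:
name    | category   
--------+------------
Phone   | Tools      
Monitor | Sports     
Webcam  | Electronics
Charger | Tools      
Speaker | Tools      
Stapler | Electronics
Cable   | Kitchen    


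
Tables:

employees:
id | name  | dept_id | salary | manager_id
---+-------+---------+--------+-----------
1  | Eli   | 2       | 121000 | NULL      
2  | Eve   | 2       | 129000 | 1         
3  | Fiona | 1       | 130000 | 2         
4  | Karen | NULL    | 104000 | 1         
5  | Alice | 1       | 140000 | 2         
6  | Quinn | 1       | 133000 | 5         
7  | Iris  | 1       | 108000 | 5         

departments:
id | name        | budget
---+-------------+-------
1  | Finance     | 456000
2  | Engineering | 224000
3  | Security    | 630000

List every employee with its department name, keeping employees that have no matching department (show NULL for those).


LEFT JOIN keeps every row from employees (the left table); where dept_id has no match in departments, the department columns become NULL. Walk through each employee:
  - employee 1 (Eli): dept_id=2 -> matches Engineering
  - employee 2 (Eve): dept_id=2 -> matches Engineering
  - employee 3 (Fiona): dept_id=1 -> matches Finance
  - employee 4 (Karen): dept_id=NULL, no match -> kept with NULL
  - employee 5 (Alice): dept_id=1 -> matches Finance
  - employee 6 (Quinn): dept_id=1 -> matches Finance
  - employee 7 (Iris): dept_id=1 -> matches Finance
All 7 rows appear; 1 has NULL department.

SQL:
SELECT a.name, b.name AS department
FROM employees a
LEFT JOIN departments b ON a.dept_id = b.id

Result:
name  | department 
------+------------
Eli   | Engineering
Eve   | Engineering
Fiona | Finance    
Karen | NULL       
Alice | Finance    
Quinn | Finance    
Iris  | Finance    


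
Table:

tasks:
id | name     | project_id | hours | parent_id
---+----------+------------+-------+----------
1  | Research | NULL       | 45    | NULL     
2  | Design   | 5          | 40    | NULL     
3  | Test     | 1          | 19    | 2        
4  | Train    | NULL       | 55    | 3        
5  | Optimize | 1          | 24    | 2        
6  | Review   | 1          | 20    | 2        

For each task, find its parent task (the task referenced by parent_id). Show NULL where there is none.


This is a self-join: tasks is joined to a second copy of itself, matching each row's parent_id to another row's id. Use LEFT JOIN so rows with parent_id=NULL are kept.
  - task 1 (Research): parent_id=NULL -> NULL
  - task 2 (Design): parent_id=NULL -> NULL
  - task 3 (Test): parent_id=2 -> Design
  - task 4 (Train): parent_id=3 -> Test
  - task 5 (Optimize): parent_id=2 -> Design
  - task 6 (Review): parent_id=2 -> Design

SQL:
SELECT a.name AS item, b.name AS parent
FROM tasks a
LEFT JOIN tasks b ON a.parent_id = b.id

Result:
item     | parent
---------+-------
Research | NULL  
Design   | NULL  
Test     | Design
Train    | Test  
Optimize | Design
Review   | Design


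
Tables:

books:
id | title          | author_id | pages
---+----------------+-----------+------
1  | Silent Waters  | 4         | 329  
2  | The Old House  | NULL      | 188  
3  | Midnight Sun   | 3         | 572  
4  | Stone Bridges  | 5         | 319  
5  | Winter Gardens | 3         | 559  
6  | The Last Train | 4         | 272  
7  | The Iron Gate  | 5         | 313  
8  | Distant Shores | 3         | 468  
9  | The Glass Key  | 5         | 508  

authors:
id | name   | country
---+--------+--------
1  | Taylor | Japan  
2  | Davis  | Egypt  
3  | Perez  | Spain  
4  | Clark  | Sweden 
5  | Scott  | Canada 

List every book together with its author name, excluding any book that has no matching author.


INNER JOIN keeps only books rows whose author_id matches an id in authors. Walk through each book:
  - book 1 (Silent Waters): author_id=4 -> matches Clark
  - book 2 (The Old House): author_id=NULL, no match -> dropped
  - book 3 (Midnight Sun): author_id=3 -> matches Perez
  - book 4 (Stone Bridges): author_id=5 -> matches Scott
  - book 5 (Winter Gardens): author_id=3 -> matches Perez
  - book 6 (The Last Train): author_id=4 -> matches Clark
  - book 7 (The Iron Gate): author_id=5 -> matches Scott
  - book 8 (Distant Shores): author_id=3 -> matches Perez
  - book 9 (The Glass Key): author_id=5 -> matches Scott
So 1 of 9 rows is dropped.

SQL:
SELECT a.title, b.name AS author
FROM books a
INNER JOIN authors b ON a.author_id = b.id

Result:
title          | author
---------------+-------
Silent Waters  | Clark 
Midnight Sun   | Perez 
Stone Bridges  | Scott 
Winter Gardens | Perez 
The Last Train | Clark 
The Iron Gate  | Scott 
Distant Shores | Perez 
The Glass Key  | Scott 


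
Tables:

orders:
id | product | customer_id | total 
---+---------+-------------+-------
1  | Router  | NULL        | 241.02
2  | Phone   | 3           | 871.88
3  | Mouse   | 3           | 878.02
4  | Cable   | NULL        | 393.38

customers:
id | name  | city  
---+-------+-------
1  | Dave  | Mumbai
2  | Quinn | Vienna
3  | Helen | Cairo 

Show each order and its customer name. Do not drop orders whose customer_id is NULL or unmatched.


LEFT JOIN keeps every row from orders (the left table); where customer_id has no match in customers, the customer columns become NULL. Walk through each order:
  - order 1 (Router): customer_id=NULL, no match -> kept with NULL
  - order 2 (Phone): customer_id=3 -> matches Helen
  - order 3 (Mouse): customer_id=3 -> matches Helen
  - order 4 (Cable): customer_id=NULL, no match -> kept with NULL
All 4 rows appear; 2 have NULL customer.

SQL:
SELECT a.product, b.name AS customer
FROM orders a
LEFT JOIN customers b ON a.customer_id = b.id

Result:
product | customer
--------+---------
Router  | NULL    
Phone   | Helen   
Mouse   | Helen   
Cable   | NULL    


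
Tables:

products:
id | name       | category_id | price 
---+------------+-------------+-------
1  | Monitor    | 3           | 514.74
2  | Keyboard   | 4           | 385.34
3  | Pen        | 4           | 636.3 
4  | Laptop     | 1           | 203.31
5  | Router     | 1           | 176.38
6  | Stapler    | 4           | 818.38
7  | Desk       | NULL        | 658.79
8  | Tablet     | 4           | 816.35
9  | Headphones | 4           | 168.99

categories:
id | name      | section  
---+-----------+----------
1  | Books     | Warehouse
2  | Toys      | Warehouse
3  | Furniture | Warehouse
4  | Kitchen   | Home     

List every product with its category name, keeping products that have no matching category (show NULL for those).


LEFT JOIN keeps every row from products (the left table); where category_id has no match in categories, the category columns become NULL. Walk through each product:
  - product 1 (Monitor): category_id=3 -> matches Furniture
  - product 2 (Keyboard): category_id=4 -> matches Kitchen
  - product 3 (Pen): category_id=4 -> matches Kitchen
  - product 4 (Laptop): category_id=1 -> matches Books
  - product 5 (Router): category_id=1 -> matches Books
  - product 6 (Stapler): category_id=4 -> matches Kitchen
  - product 7 (Desk): category_id=NULL, no match -> kept with NULL
  - product 8 (Tablet): category_id=4 -> matches Kitchen
  - product 9 (Headphones): category_id=4 -> matches Kitchen
All 9 rows appear; 1 has NULL category.

SQL:
SELECT a.name, b.name AS category
FROM products a
LEFT JOIN categories b ON a.category_id = b.id

Result:
name       | category 
-----------+----------
Monitor    | Furniture
Keyboard   | Kitchen  
Pen        | Kitchen  
Laptop     | Books    
Router     | Books    
Stapler    | Kitchen  
Desk       | NULL     
Tablet     | Kitchen  
Headphones | Kitchen  


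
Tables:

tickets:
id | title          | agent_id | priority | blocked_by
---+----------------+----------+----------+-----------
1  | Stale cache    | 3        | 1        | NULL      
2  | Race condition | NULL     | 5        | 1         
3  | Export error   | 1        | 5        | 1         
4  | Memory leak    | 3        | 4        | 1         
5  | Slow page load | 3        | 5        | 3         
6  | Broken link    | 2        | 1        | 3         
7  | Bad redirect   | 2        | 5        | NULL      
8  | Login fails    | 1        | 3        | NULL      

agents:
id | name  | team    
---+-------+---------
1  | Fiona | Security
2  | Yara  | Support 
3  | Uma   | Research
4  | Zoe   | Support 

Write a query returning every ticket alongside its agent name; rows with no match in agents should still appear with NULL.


LEFT JOIN keeps every row from tickets (the left table); where agent_id has no match in agents, the agent columns become NULL. Walk through each ticket:
  - ticket 1 (Stale cache): agent_id=3 -> matches Uma
  - ticket 2 (Race condition): agent_id=NULL, no match -> kept with NULL
  - ticket 3 (Export error): agent_id=1 -> matches Fiona
  - ticket 4 (Memory leak): agent_id=3 -> matches Uma
  - ticket 5 (Slow page load): agent_id=3 -> matches Uma
  - ticket 6 (Broken link): agent_id=2 -> matches Yara
  - ticket 7 (Bad redirect): agent_id=2 -> matches Yara
  - ticket 8 (Login fails): agent_id=1 -> matches Fiona
All 8 rows appear; 1 has NULL agent.

SQL:
SELECT a.title, b.name AS agent
FROM tickets a
LEFT JOIN agents b ON a.agent_id = b.id

Result:
title          | agent
---------------+------
Stale cache    | Uma  
Race condition | NULL 
Export error   | Fiona
Memory leak    | Uma  
Slow page load | Uma  
Broken link    | Yara 
Bad redirect   | Yara 
Login fails    | Fiona


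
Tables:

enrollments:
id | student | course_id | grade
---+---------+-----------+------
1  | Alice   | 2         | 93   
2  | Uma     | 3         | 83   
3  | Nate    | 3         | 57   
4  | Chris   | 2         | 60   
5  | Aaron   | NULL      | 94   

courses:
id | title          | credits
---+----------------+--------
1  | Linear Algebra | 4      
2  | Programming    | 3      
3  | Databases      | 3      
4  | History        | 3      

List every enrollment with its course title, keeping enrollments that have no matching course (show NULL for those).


LEFT JOIN keeps every row from enrollments (the left table); where course_id has no match in courses, the course columns become NULL. Walk through each enrollment:
  - enrollment 1 (Alice): course_id=2 -> matches Programming
  - enrollment 2 (Uma): course_id=3 -> matches Databases
  - enrollment 3 (Nate): course_id=3 -> matches Databases
  - enrollment 4 (Chris): course_id=2 -> matches Programming
  - enrollment 5 (Aaron): course_id=NULL, no match -> kept with NULL
All 5 rows appear; 1 has NULL course.

SQL:
SELECT a.student, b.title AS course
FROM enrollments a
LEFT JOIN courses b ON a.course_id = b.id

Result:
student | course     
--------+------------
Alice   | Programming
Uma     | Databases  
Nate    | Databases  
Chris   | Programming
Aaron   | NULL       


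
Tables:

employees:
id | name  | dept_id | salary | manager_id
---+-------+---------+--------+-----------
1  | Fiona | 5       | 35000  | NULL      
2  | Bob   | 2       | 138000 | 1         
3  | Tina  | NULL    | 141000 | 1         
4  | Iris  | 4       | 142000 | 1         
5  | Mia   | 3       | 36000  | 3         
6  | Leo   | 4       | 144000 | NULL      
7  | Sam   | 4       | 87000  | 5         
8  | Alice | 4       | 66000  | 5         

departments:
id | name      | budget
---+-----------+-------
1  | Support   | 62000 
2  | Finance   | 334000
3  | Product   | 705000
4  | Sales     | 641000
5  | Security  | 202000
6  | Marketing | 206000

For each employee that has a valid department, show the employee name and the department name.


INNER JOIN keeps only employees rows whose dept_id matches an id in departments. Walk through each employee:
  - employee 1 (Fiona): dept_id=5 -> matches Security
  - employee 2 (Bob): dept_id=2 -> matches Finance
  - employee 3 (Tina): dept_id=NULL, no match -> dropped
  - employee 4 (Iris): dept_id=4 -> matches Sales
  - employee 5 (Mia): dept_id=3 -> matches Product
  - employee 6 (Leo): dept_id=4 -> matches Sales
  - employee 7 (Sam): dept_id=4 -> matches Sales
  - employee 8 (Alice): dept_id=4 -> matches Sales
So 1 of 8 rows is dropped.

SQL:
SELECT a.name, b.name AS department
FROM employees a
INNER JOIN departments b ON a.dept_id = b.id

Result:
name  | department
------+-----------
Fiona | Security  
Bob   | Finance   
Iris  | Sales     
Mia   | Product   
Leo   | Sales     
Sam   | Sales     
Alice | Sales     
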